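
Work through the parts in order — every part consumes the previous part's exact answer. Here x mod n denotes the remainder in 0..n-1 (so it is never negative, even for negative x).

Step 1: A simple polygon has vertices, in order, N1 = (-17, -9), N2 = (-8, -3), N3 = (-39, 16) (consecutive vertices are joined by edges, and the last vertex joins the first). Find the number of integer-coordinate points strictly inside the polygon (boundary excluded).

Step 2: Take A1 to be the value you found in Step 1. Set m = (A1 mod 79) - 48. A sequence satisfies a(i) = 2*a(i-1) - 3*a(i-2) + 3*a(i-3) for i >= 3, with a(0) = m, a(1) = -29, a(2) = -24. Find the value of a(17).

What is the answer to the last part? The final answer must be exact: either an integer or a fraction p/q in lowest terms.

Step 1: cross terms: (-17*-3 - -8*-9)=-21, (-8*16 - -39*-3)=-245, (-39*-9 - -17*16)=623; twice the area = |357| = 357; area = 357/2; boundary points = 3 + 1 + 1 = 5; strictly interior points = area - boundary/2 + 1 = 177; answer 177
Step 2: A1 = 177; m = -29; a(3) = 2*(-24) - 3*(-29) + 3*(-29) = -48; iterating: a(3)=-48, a(4)=-111, a(5)=-150, a(6)=-111, a(7)=-105, a(8)=-327, a(9)=-672, a(10)=-678, a(11)=-321, a(12)=-624, a(13)=-2319, a(14)=-3729, a(15)=-2373, a(16)=-516, a(17)=-5100; answer -5100

-5100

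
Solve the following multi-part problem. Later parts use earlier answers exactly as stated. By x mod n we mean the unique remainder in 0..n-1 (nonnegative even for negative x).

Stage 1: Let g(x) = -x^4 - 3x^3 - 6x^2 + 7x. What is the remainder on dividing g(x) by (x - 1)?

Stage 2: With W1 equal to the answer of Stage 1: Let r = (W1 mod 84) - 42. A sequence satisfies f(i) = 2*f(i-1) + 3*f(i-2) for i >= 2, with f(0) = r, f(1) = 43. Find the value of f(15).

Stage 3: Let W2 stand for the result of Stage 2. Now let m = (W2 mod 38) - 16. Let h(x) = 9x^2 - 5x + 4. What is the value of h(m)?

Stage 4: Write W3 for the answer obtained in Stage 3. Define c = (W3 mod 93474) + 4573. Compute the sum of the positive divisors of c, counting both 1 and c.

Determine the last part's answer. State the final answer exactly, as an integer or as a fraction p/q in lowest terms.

Stage 1: remainder = value at the root: -1*(1)^4 - 3*(1)^3 - 6*(1)^2 + 7*(1)^1 = (-1) + (-3) + (-6) + (7) = -3; answer -3
Stage 2: W1 = -3; r = 39; f(2) = 2*(43) + 3*(39) = 203; iterating: f(2)=203, f(3)=535, f(4)=1679, f(5)=4963, f(6)=14963, f(7)=44815, f(8)=134519, f(9)=403483, f(10)=1210523, f(11)=3631495, f(12)=10894559, f(13)=32683603, f(14)=98050883, f(15)=294152575; answer 294152575
Stage 3: W2 = 294152575; m = -7; 9*(-7)^2 - 5*(-7)^1 + 4 = (441) + (35) + (4) = 480; answer 480
Stage 4: W3 = 480; c = 5053; 5053 = 31 * 163; sigma = (1 + 31) * (1 + 163) = 32 * 164 = 5248; answer 5248

5248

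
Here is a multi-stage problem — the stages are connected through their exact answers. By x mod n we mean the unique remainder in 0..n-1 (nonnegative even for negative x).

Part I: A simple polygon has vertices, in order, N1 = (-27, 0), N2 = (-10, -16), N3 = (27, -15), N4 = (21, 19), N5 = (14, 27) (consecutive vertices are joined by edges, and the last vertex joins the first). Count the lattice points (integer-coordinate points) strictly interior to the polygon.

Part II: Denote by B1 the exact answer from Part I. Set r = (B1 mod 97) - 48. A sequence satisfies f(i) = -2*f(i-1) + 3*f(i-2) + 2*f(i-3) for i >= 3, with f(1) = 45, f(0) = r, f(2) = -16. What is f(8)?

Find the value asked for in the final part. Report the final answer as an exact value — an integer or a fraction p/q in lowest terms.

Part I: cross terms: (-27*-16 - -10*0)=432, (-10*-15 - 27*-16)=582, (27*19 - 21*-15)=828, (21*27 - 14*19)=301, (14*0 - -27*27)=729; twice the area = |2872| = 2872; area = 1436; boundary points = 1 + 1 + 2 + 1 + 1 = 6; strictly interior points = area - boundary/2 + 1 = 1434; answer 1434
Part II: B1 = 1434; r = 28; f(3) = -2*(-16) + 3*(45) + 2*(28) = 223; iterating: f(3)=223, f(4)=-404, f(5)=1445, f(6)=-3656, f(7)=10839, f(8)=-29756; answer -29756

-29756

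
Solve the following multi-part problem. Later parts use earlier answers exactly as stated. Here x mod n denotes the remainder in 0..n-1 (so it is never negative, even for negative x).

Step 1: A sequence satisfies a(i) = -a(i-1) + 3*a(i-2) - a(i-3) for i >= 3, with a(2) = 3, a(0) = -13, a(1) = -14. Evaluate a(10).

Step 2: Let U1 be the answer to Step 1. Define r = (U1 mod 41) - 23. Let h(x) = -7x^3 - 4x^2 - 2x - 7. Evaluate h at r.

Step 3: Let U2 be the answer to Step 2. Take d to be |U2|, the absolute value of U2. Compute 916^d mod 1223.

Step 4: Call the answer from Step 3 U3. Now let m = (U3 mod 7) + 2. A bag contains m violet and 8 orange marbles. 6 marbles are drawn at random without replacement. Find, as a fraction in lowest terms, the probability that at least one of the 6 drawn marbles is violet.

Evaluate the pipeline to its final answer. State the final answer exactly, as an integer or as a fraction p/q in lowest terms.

422/429

Step 1: a(3) = -1*(3) + 3*(-14) - 1*(-13) = -32; iterating: a(3)=-32, a(4)=55, a(5)=-154, a(6)=351, a(7)=-868, a(8)=2075, a(9)=-5030, a(10)=12123; answer 12123
Step 2: U1 = 12123; r = 5; -7*(5)^3 - 4*(5)^2 - 2*(5)^1 - 7 = (-875) + (-100) + (-10) + (-7) = -992; answer -992
Step 3: U2 = -992; d = 992; squarings mod 1223: 916^1=916, 916^2=78, 916^4=1192, 916^8=961, 916^16=156, 916^32=1099, 916^64=700, 916^128=800, 916^256=371, 916^512=665; 916^992 = 916^32 * 916^64 * 916^128 * 916^256 * 916^512 = 1158 (mod 1223); answer 1158
Step 4: U3 = 1158; m = 5; total draws C(13,6) = 1716; complement C(8,6) = 28; favorable 1716 - 28 = 1688; P = 422/429; answer 422/429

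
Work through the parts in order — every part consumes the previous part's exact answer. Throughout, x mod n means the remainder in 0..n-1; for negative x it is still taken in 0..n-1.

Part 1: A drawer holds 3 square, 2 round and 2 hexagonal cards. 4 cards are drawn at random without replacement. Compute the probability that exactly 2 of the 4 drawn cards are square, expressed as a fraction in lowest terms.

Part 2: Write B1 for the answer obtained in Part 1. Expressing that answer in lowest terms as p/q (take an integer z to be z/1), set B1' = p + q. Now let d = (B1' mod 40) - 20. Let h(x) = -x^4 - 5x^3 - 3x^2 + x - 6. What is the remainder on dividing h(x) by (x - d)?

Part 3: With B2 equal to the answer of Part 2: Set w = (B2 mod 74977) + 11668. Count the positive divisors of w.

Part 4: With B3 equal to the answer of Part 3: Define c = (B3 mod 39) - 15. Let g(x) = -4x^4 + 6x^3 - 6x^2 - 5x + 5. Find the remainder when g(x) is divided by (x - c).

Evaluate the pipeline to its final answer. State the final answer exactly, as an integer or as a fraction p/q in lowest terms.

-520

Part 1: total draws C(7,4) = 35; favorable C(3,2)*C(4,2) = 18; P = 18/35; answer 18/35
Part 2: B1 = 18/35; threaded value p + q = 53; d = -7; remainder = value at the root: -1*(-7)^4 - 5*(-7)^3 - 3*(-7)^2 + 1*(-7)^1 - 6 = (-2401) + (1715) + (-147) + (-7) + (-6) = -846; answer -846
Part 3: B2 = -846; w = 85799; 85799 = 7^2 * 17 * 103; number of divisors = (2+1) * (1+1) * (1+1) = 12; answer 12
Part 4: B3 = 12; c = -3; remainder = value at the root: -4*(-3)^4 + 6*(-3)^3 - 6*(-3)^2 - 5*(-3)^1 + 5 = (-324) + (-162) + (-54) + (15) + (5) = -520; answer -520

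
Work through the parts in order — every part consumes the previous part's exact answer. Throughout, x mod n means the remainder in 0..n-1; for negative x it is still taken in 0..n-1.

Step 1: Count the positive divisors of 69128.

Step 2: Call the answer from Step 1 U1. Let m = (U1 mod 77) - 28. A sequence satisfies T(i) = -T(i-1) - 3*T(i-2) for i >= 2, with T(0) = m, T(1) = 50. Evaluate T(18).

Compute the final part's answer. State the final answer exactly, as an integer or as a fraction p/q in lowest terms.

Step 1: 69128 = 2^3 * 8641; number of divisors = (3+1) * (1+1) = 8; answer 8
Step 2: U1 = 8; m = -20; T(2) = -1*(50) - 3*(-20) = 10; iterating: T(2)=10, T(3)=-160, T(4)=130, T(5)=350, T(6)=-740, T(7)=-310, T(8)=2530, T(9)=-1600, T(10)=-5990, T(11)=10790, T(12)=7180, T(13)=-39550, T(14)=18010, T(15)=100640, T(16)=-154670, T(17)=-147250, T(18)=611260; answer 611260

611260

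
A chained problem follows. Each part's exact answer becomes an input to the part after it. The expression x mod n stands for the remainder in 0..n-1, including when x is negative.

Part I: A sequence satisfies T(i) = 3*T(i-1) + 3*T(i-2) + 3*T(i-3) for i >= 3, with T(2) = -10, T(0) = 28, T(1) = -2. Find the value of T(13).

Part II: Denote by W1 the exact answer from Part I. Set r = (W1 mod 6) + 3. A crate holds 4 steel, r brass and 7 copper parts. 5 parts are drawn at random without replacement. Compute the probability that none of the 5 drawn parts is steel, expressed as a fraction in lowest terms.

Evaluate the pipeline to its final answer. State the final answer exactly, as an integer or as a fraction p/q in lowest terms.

Part I: T(3) = 3*(-10) + 3*(-2) + 3*(28) = 48; iterating: T(3)=48, T(4)=108, T(5)=438, T(6)=1782, T(7)=6984, T(8)=27612, T(9)=109134, T(10)=431190, T(11)=1703808, T(12)=6732396, T(13)=26602182; answer 26602182
Part II: W1 = 26602182; r = 3; total draws C(14,5) = 2002; favorable C(10,5) = 252; P = 18/143; answer 18/143

18/143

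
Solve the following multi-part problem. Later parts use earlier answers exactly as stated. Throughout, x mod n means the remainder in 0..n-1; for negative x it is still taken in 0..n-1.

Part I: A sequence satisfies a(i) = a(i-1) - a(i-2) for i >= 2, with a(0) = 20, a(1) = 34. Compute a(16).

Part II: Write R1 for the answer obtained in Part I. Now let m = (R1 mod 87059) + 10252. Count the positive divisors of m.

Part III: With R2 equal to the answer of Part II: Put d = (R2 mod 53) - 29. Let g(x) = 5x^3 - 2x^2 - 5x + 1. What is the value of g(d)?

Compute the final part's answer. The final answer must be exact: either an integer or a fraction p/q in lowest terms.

-79249

Part I: a(2) = 1*(34) - 1*(20) = 14; iterating: a(2)=14, a(3)=-20, a(4)=-34, a(5)=-14, a(6)=20, a(7)=34, a(8)=14, a(9)=-20, a(10)=-34, a(11)=-14, a(12)=20, a(13)=34, a(14)=14, a(15)=-20, a(16)=-34; answer -34
Part II: R1 = -34; m = 97277; 97277 = 89 * 1093; number of divisors = (1+1) * (1+1) = 4; answer 4
Part III: R2 = 4; d = -25; 5*(-25)^3 - 2*(-25)^2 - 5*(-25)^1 + 1 = (-78125) + (-1250) + (125) + (1) = -79249; answer -79249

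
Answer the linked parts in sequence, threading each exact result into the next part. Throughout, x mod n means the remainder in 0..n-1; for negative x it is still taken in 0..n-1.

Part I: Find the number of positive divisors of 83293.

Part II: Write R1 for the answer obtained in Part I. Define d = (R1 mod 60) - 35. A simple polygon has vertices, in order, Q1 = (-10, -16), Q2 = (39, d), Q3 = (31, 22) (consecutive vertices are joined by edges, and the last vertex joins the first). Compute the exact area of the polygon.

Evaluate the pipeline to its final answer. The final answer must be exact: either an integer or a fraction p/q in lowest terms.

Part I: 83293 = 7 * 73 * 163; number of divisors = (1+1) * (1+1) * (1+1) = 8; answer 8
Part II: R1 = 8; d = -27; cross terms: (-10*-27 - 39*-16)=894, (39*22 - 31*-27)=1695, (31*-16 - -10*22)=-276; twice the area = |2313| = 2313; area = 2313/2; answer 2313/2

2313/2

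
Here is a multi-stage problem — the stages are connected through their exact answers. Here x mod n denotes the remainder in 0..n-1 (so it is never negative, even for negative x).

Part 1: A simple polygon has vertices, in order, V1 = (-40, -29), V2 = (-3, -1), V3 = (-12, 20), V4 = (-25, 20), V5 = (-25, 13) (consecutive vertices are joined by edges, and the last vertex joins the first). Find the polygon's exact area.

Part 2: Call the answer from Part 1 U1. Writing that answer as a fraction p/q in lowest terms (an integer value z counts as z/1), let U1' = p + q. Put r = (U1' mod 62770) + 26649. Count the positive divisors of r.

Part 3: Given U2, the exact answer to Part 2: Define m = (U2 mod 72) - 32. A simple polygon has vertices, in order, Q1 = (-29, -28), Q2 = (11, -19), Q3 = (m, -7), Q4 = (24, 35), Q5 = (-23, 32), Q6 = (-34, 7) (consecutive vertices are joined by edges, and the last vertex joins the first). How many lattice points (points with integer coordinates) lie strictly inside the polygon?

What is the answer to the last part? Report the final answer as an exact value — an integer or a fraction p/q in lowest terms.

1758

Part 1: cross terms: (-40*-1 - -3*-29)=-47, (-3*20 - -12*-1)=-72, (-12*20 - -25*20)=260, (-25*13 - -25*20)=175, (-25*-29 - -40*13)=1245; twice the area = |1561| = 1561; area = 1561/2; answer 1561/2
Part 2: U1 = 1561/2; threaded value p + q = 1563; r = 28212; 28212 = 2^2 * 3 * 2351; number of divisors = (2+1) * (1+1) * (1+1) = 12; answer 12
Part 3: U2 = 12; m = -20; cross terms: (-29*-19 - 11*-28)=859, (11*-7 - -20*-19)=-457, (-20*35 - 24*-7)=-532, (24*32 - -23*35)=1573, (-23*7 - -34*32)=927, (-34*-28 - -29*7)=1155; twice the area = |3525| = 3525; area = 3525/2; boundary points = 1 + 1 + 2 + 1 + 1 + 5 = 11; strictly interior points = area - boundary/2 + 1 = 1758; answer 1758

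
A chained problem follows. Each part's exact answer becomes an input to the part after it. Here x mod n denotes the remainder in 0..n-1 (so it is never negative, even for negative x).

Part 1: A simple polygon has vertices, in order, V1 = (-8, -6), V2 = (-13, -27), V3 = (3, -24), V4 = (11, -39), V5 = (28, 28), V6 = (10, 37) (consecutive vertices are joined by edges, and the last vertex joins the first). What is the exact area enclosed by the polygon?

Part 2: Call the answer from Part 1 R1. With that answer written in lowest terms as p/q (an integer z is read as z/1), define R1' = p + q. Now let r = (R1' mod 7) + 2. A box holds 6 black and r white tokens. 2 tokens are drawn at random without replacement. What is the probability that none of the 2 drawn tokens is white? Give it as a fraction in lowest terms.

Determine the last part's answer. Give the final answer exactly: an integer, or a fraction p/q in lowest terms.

Part 1: cross terms: (-8*-27 - -13*-6)=138, (-13*-24 - 3*-27)=393, (3*-39 - 11*-24)=147, (11*28 - 28*-39)=1400, (28*37 - 10*28)=756, (10*-6 - -8*37)=236; twice the area = |3070| = 3070; area = 1535; answer 1535
Part 2: R1 = 1535; threaded value p + q = 1536; r = 5; total draws C(11,2) = 55; favorable C(6,2) = 15; P = 3/11; answer 3/11

3/11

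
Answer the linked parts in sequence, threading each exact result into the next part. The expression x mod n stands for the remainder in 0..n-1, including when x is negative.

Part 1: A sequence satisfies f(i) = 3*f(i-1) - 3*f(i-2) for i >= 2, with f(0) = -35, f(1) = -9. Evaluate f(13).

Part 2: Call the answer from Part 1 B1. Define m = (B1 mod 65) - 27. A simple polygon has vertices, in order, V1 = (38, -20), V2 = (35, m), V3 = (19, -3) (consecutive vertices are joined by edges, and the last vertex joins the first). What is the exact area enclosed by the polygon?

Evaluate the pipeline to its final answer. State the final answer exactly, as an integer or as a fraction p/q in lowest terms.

Part 1: f(2) = 3*(-9) - 3*(-35) = 78; iterating: f(2)=78, f(3)=261, f(4)=549, f(5)=864, f(6)=945, f(7)=243, f(8)=-2106, f(9)=-7047, f(10)=-14823, f(11)=-23328, f(12)=-25515, f(13)=-6561; answer -6561
Part 2: B1 = -6561; m = -23; cross terms: (38*-23 - 35*-20)=-174, (35*-3 - 19*-23)=332, (19*-20 - 38*-3)=-266; twice the area = |-108| = 108; area = 54; answer 54

54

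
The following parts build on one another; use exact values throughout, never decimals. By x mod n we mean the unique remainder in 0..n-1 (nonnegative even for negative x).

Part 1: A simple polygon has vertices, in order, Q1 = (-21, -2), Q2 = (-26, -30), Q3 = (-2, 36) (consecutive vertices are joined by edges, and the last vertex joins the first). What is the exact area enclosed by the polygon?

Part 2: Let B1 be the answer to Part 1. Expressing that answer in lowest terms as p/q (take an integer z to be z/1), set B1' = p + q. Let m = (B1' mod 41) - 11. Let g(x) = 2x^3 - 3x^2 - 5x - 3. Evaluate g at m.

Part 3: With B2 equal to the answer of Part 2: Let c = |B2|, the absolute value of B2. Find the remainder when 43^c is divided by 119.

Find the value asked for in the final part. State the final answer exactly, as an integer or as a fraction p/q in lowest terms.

8

Part 1: cross terms: (-21*-30 - -26*-2)=578, (-26*36 - -2*-30)=-996, (-2*-2 - -21*36)=760; twice the area = |342| = 342; area = 171; answer 171
Part 2: B1 = 171; threaded value p + q = 172; m = -3; 2*(-3)^3 - 3*(-3)^2 - 5*(-3)^1 - 3 = (-54) + (-27) + (15) + (-3) = -69; answer -69
Part 3: B2 = -69; c = 69; squarings mod 119: 43^1=43, 43^2=64, 43^4=50, 43^8=1, 43^16=1, 43^32=1, 43^64=1; 43^69 = 43^1 * 43^4 * 43^64 = 8 (mod 119); answer 8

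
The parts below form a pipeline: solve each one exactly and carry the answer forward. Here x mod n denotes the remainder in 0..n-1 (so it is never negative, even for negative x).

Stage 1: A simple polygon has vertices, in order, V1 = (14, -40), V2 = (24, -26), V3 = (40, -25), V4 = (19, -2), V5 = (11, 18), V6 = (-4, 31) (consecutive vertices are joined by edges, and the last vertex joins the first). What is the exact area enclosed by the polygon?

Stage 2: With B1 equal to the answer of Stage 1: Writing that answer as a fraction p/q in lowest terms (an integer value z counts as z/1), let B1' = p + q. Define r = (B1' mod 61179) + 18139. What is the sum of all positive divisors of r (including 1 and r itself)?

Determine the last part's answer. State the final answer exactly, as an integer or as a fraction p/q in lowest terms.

30264

Stage 1: cross terms: (14*-26 - 24*-40)=596, (24*-25 - 40*-26)=440, (40*-2 - 19*-25)=395, (19*18 - 11*-2)=364, (11*31 - -4*18)=413, (-4*-40 - 14*31)=-274; twice the area = |1934| = 1934; area = 967; answer 967
Stage 2: B1 = 967; threaded value p + q = 968; r = 19107; 19107 = 3^2 * 11 * 193; sigma = (1 + 3 + 9) * (1 + 11) * (1 + 193) = 13 * 12 * 194 = 30264; answer 30264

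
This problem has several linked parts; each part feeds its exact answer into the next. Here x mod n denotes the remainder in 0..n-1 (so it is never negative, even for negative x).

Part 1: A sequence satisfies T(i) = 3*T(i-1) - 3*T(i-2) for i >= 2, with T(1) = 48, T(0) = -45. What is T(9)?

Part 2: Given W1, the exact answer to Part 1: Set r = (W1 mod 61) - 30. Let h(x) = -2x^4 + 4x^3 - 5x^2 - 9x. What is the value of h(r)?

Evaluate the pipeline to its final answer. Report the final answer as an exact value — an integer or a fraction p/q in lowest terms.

Part 1: T(2) = 3*(48) - 3*(-45) = 279; iterating: T(2)=279, T(3)=693, T(4)=1242, T(5)=1647, T(6)=1215, T(7)=-1296, T(8)=-7533, T(9)=-18711; answer -18711
Part 2: W1 = -18711; r = -14; -2*(-14)^4 + 4*(-14)^3 - 5*(-14)^2 - 9*(-14)^1 = (-76832) + (-10976) + (-980) + (126) = -88662; answer -88662

-88662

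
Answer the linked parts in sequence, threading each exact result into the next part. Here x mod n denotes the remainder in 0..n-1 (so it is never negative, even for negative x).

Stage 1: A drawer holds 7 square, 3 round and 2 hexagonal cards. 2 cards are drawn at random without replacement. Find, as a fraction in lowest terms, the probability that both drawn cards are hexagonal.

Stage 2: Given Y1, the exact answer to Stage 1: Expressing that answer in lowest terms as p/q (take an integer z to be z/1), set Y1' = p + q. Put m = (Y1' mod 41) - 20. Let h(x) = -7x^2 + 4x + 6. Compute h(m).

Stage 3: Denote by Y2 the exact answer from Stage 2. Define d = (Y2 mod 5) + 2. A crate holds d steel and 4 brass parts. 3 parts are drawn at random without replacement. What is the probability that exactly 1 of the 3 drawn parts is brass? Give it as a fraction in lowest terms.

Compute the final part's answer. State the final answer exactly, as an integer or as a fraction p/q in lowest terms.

Stage 1: total draws C(12,2) = 66; favorable C(2,2) = 1; P = 1/66; answer 1/66
Stage 2: Y1 = 1/66; threaded value p + q = 67; m = 6; -7*(6)^2 + 4*(6)^1 + 6 = (-252) + (24) + (6) = -222; answer -222
Stage 3: Y2 = -222; d = 5; total draws C(9,3) = 84; favorable C(4,1)*C(5,2) = 40; P = 10/21; answer 10/21

10/21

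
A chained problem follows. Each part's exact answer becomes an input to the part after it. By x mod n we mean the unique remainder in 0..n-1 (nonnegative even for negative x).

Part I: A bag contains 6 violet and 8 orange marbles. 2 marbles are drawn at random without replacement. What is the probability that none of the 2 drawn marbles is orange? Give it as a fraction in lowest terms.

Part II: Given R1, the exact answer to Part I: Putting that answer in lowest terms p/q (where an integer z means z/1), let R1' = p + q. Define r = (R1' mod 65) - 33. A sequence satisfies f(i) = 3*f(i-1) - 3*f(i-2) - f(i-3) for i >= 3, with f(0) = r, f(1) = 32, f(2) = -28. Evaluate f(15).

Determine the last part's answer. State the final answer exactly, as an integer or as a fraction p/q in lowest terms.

-862460

Part I: total draws C(14,2) = 91; favorable C(6,2) = 15; P = 15/91; answer 15/91
Part II: R1 = 15/91; threaded value p + q = 106; r = 8; f(3) = 3*(-28) - 3*(32) - 1*(8) = -188; iterating: f(3)=-188, f(4)=-512, f(5)=-944, f(6)=-1108, f(7)=20, f(8)=4328, f(9)=14032, f(10)=29092, f(11)=40852, f(12)=21248, f(13)=-87904, f(14)=-368308, f(15)=-862460; answer -862460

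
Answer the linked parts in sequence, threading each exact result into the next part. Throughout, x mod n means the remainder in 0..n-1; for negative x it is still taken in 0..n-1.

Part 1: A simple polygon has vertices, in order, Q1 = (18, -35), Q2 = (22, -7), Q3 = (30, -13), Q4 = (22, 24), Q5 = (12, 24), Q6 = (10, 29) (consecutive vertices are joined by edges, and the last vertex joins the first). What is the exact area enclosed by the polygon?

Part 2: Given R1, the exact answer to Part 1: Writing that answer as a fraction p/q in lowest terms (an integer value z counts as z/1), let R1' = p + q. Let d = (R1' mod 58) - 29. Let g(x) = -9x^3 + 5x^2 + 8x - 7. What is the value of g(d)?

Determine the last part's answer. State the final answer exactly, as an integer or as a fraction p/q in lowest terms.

143543

Part 1: cross terms: (18*-7 - 22*-35)=644, (22*-13 - 30*-7)=-76, (30*24 - 22*-13)=1006, (22*24 - 12*24)=240, (12*29 - 10*24)=108, (10*-35 - 18*29)=-872; twice the area = |1050| = 1050; area = 525; answer 525
Part 2: R1 = 525; threaded value p + q = 526; d = -25; -9*(-25)^3 + 5*(-25)^2 + 8*(-25)^1 - 7 = (140625) + (3125) + (-200) + (-7) = 143543; answer 143543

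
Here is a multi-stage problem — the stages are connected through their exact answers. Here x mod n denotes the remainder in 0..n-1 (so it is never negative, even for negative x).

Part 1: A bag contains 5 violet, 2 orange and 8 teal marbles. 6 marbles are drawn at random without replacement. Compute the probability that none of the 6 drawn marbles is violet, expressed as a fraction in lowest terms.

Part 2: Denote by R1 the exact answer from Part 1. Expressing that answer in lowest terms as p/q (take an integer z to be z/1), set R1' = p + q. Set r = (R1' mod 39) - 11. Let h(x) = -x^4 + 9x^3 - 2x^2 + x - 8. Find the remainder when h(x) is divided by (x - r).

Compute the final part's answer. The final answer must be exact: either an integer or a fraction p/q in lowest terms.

Part 1: total draws C(15,6) = 5005; favorable C(10,6) = 210; P = 6/143; answer 6/143
Part 2: R1 = 6/143; threaded value p + q = 149; r = 21; remainder = value at the root: -1*(21)^4 + 9*(21)^3 - 2*(21)^2 + 1*(21)^1 - 8 = (-194481) + (83349) + (-882) + (21) + (-8) = -112001; answer -112001

-112001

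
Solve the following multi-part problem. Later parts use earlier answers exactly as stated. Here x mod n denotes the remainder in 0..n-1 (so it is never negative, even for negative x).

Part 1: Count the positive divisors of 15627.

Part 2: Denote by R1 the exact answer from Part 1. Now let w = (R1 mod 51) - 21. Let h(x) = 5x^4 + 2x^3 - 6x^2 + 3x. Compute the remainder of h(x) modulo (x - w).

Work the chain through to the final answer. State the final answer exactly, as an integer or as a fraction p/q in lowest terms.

405994

Part 1: 15627 = 3 * 5209; number of divisors = (1+1) * (1+1) = 4; answer 4
Part 2: R1 = 4; w = -17; remainder = value at the root: 5*(-17)^4 + 2*(-17)^3 - 6*(-17)^2 + 3*(-17)^1 = (417605) + (-9826) + (-1734) + (-51) = 405994; answer 405994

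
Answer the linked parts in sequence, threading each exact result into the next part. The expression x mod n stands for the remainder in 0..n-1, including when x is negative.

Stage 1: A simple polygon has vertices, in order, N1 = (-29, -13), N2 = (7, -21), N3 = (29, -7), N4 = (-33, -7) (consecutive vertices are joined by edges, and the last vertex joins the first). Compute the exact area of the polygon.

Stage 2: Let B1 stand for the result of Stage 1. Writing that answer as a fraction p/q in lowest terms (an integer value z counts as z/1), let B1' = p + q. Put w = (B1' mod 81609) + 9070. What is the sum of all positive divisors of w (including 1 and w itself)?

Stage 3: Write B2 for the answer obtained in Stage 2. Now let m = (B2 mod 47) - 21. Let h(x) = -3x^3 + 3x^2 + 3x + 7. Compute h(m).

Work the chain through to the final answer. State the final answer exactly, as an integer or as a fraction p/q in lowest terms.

Stage 1: cross terms: (-29*-21 - 7*-13)=700, (7*-7 - 29*-21)=560, (29*-7 - -33*-7)=-434, (-33*-13 - -29*-7)=226; twice the area = |1052| = 1052; area = 526; answer 526
Stage 2: B1 = 526; threaded value p + q = 527; w = 9597; 9597 = 3 * 7 * 457; sigma = (1 + 3) * (1 + 7) * (1 + 457) = 4 * 8 * 458 = 14656; answer 14656
Stage 3: B2 = 14656; m = 18; -3*(18)^3 + 3*(18)^2 + 3*(18)^1 + 7 = (-17496) + (972) + (54) + (7) = -16463; answer -16463

-16463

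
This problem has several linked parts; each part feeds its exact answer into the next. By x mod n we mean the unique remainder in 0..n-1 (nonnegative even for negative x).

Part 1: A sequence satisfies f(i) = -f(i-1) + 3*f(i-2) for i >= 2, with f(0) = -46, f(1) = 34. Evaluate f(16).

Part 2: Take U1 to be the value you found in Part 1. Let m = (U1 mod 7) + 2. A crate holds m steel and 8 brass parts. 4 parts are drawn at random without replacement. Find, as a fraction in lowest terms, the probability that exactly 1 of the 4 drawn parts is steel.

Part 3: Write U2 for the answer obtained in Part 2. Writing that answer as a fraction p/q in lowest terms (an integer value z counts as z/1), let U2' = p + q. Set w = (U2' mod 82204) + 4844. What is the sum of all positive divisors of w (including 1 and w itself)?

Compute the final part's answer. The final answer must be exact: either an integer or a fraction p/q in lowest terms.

Part 1: f(2) = -1*(34) + 3*(-46) = -172; iterating: f(2)=-172, f(3)=274, f(4)=-790, f(5)=1612, f(6)=-3982, f(7)=8818, f(8)=-20764, f(9)=47218, f(10)=-109510, f(11)=251164, f(12)=-579694, f(13)=1333186, f(14)=-3072268, f(15)=7071826, f(16)=-16288630; answer -16288630
Part 2: U1 = -16288630; m = 8; total draws C(16,4) = 1820; favorable C(8,1)*C(8,3) = 448; P = 16/65; answer 16/65
Part 3: U2 = 16/65; threaded value p + q = 81; w = 4925; 4925 = 5^2 * 197; sigma = (1 + 5 + 25) * (1 + 197) = 31 * 198 = 6138; answer 6138

6138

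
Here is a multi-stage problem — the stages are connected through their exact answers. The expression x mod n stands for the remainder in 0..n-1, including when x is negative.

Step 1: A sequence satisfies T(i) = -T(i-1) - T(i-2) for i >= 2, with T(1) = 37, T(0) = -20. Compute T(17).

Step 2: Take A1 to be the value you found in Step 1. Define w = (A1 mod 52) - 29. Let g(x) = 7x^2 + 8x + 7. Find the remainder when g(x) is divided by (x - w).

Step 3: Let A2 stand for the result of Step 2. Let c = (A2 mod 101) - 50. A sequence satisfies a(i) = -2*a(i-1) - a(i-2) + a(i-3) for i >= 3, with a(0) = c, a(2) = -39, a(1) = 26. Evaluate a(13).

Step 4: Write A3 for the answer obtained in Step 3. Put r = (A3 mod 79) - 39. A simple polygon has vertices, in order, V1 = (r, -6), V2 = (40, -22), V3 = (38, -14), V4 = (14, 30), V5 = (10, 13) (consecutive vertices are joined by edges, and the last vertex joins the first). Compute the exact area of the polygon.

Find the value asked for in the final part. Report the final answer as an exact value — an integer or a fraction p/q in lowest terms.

2619/2

Step 1: T(2) = -1*(37) - 1*(-20) = -17; iterating: T(2)=-17, T(3)=-20, T(4)=37, T(5)=-17, T(6)=-20, T(7)=37, T(8)=-17, T(9)=-20, T(10)=37, T(11)=-17, T(12)=-20, T(13)=37, T(14)=-17, T(15)=-20, T(16)=37, T(17)=-17; answer -17
Step 2: A1 = -17; w = 6; remainder = value at the root: 7*(6)^2 + 8*(6)^1 + 7 = (252) + (48) + (7) = 307; answer 307
Step 3: A2 = 307; c = -46; a(3) = -2*(-39) - 1*(26) + 1*(-46) = 6; iterating: a(3)=6, a(4)=53, a(5)=-151, a(6)=255, a(7)=-306, a(8)=206, a(9)=149, a(10)=-810, a(11)=1677, a(12)=-2395, a(13)=2303; answer 2303
Step 4: A3 = 2303; r = -27; cross terms: (-27*-22 - 40*-6)=834, (40*-14 - 38*-22)=276, (38*30 - 14*-14)=1336, (14*13 - 10*30)=-118, (10*-6 - -27*13)=291; twice the area = |2619| = 2619; area = 2619/2; answer 2619/2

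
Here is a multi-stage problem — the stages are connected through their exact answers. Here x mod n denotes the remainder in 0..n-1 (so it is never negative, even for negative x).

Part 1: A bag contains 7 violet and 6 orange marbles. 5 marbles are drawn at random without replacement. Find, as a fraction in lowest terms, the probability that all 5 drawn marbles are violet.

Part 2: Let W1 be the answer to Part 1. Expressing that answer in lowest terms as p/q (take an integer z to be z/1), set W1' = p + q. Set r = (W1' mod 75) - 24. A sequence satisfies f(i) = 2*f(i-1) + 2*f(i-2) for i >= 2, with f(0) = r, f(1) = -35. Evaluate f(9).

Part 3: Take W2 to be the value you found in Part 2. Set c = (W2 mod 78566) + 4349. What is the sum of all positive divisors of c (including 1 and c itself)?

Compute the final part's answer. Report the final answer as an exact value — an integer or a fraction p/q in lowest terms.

75360

Part 1: total draws C(13,5) = 1287; favorable C(7,5) = 21; P = 7/429; answer 7/429
Part 2: W1 = 7/429; threaded value p + q = 436; r = 37; f(2) = 2*(-35) + 2*(37) = 4; iterating: f(2)=4, f(3)=-62, f(4)=-116, f(5)=-356, f(6)=-944, f(7)=-2600, f(8)=-7088, f(9)=-19376; answer -19376
Part 3: W2 = -19376; c = 63539; 63539 = 7 * 29 * 313; sigma = (1 + 7) * (1 + 29) * (1 + 313) = 8 * 30 * 314 = 75360; answer 75360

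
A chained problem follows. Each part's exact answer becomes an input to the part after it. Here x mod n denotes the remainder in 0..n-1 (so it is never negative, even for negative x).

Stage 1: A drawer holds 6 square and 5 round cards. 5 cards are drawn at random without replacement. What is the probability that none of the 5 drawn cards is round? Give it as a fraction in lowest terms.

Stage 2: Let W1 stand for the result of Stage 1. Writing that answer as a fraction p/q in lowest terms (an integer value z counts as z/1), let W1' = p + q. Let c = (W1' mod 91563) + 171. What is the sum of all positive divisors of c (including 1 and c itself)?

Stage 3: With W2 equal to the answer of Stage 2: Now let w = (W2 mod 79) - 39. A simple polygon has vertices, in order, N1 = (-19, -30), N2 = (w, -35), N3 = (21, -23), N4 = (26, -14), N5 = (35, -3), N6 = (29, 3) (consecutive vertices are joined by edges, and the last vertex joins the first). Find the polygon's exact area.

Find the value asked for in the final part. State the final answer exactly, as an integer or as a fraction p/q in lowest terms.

681

Stage 1: total draws C(11,5) = 462; favorable C(6,5) = 6; P = 1/77; answer 1/77
Stage 2: W1 = 1/77; threaded value p + q = 78; c = 249; 249 = 3 * 83; sigma = (1 + 3) * (1 + 83) = 4 * 84 = 336; answer 336
Stage 3: W2 = 336; w = -19; cross terms: (-19*-35 - -19*-30)=95, (-19*-23 - 21*-35)=1172, (21*-14 - 26*-23)=304, (26*-3 - 35*-14)=412, (35*3 - 29*-3)=192, (29*-30 - -19*3)=-813; twice the area = |1362| = 1362; area = 681; answer 681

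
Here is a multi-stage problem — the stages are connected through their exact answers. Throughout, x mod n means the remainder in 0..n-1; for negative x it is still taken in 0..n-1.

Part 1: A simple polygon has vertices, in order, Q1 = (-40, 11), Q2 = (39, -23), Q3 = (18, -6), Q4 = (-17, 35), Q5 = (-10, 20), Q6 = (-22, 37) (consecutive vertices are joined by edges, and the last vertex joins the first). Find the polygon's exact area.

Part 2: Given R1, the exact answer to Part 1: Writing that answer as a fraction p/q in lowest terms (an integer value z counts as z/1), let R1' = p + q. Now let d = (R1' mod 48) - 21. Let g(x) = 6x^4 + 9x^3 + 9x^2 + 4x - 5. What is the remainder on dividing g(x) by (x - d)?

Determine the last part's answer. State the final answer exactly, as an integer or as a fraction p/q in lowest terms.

Part 1: cross terms: (-40*-23 - 39*11)=491, (39*-6 - 18*-23)=180, (18*35 - -17*-6)=528, (-17*20 - -10*35)=10, (-10*37 - -22*20)=70, (-22*11 - -40*37)=1238; twice the area = |2517| = 2517; area = 2517/2; answer 2517/2
Part 2: R1 = 2517/2; threaded value p + q = 2519; d = 2; remainder = value at the root: 6*(2)^4 + 9*(2)^3 + 9*(2)^2 + 4*(2)^1 - 5 = (96) + (72) + (36) + (8) + (-5) = 207; answer 207

207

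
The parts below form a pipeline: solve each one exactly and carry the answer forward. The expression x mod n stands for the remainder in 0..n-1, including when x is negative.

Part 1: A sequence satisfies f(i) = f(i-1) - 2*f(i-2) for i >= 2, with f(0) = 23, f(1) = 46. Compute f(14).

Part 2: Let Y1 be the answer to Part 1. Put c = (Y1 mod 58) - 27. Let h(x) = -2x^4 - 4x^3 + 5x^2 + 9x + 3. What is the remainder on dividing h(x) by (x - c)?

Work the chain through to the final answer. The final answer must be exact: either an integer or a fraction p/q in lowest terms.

Part 1: f(2) = 1*(46) - 2*(23) = 0; iterating: f(2)=0, f(3)=-92, f(4)=-92, f(5)=92, f(6)=276, f(7)=92, f(8)=-460, f(9)=-644, f(10)=276, f(11)=1564, f(12)=1012, f(13)=-2116, f(14)=-4140; answer -4140
Part 2: Y1 = -4140; c = 9; remainder = value at the root: -2*(9)^4 - 4*(9)^3 + 5*(9)^2 + 9*(9)^1 + 3 = (-13122) + (-2916) + (405) + (81) + (3) = -15549; answer -15549

-15549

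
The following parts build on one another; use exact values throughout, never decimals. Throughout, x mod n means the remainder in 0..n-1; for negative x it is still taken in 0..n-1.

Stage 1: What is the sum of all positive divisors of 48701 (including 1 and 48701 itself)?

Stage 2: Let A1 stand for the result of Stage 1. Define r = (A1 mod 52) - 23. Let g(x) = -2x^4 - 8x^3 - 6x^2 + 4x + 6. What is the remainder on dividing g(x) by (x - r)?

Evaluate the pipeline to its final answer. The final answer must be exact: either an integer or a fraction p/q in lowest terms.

-6

Stage 1: 48701 = 31 * 1571; sigma = (1 + 31) * (1 + 1571) = 32 * 1572 = 50304; answer 50304
Stage 2: A1 = 50304; r = -3; remainder = value at the root: -2*(-3)^4 - 8*(-3)^3 - 6*(-3)^2 + 4*(-3)^1 + 6 = (-162) + (216) + (-54) + (-12) + (6) = -6; answer -6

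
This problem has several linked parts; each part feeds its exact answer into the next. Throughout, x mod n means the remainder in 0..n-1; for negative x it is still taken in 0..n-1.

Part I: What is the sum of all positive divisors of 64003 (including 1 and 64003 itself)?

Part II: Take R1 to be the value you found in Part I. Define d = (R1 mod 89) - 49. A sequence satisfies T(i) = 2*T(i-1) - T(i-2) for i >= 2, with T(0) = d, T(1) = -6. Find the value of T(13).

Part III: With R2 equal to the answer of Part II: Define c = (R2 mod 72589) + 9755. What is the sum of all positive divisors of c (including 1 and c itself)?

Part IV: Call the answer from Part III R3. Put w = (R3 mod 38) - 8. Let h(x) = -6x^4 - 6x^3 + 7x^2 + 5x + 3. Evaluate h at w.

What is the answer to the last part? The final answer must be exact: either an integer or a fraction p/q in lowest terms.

Part I: 64003 = 29 * 2207; sigma = (1 + 29) * (1 + 2207) = 30 * 2208 = 66240; answer 66240
Part II: R1 = 66240; d = -25; T(2) = 2*(-6) - 1*(-25) = 13; iterating: T(2)=13, T(3)=32, T(4)=51, T(5)=70, T(6)=89, T(7)=108, T(8)=127, T(9)=146, T(10)=165, T(11)=184, T(12)=203, T(13)=222; answer 222
Part III: R2 = 222; c = 9977; 9977 = 11 * 907; sigma = (1 + 11) * (1 + 907) = 12 * 908 = 10896; answer 10896
Part IV: R3 = 10896; w = 20; -6*(20)^4 - 6*(20)^3 + 7*(20)^2 + 5*(20)^1 + 3 = (-960000) + (-48000) + (2800) + (100) + (3) = -1005097; answer -1005097

-1005097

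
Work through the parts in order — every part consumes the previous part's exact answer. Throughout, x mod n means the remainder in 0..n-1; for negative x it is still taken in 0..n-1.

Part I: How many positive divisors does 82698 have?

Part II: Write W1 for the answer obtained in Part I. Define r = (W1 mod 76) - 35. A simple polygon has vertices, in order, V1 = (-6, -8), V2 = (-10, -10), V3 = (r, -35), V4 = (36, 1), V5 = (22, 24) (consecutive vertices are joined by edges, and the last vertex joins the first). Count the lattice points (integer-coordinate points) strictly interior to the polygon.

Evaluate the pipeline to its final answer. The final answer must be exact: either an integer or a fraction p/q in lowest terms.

1179

Part I: 82698 = 2 * 3 * 7 * 11 * 179; number of divisors = (1+1) * (1+1) * (1+1) * (1+1) * (1+1) = 32; answer 32
Part II: W1 = 32; r = -3; cross terms: (-6*-10 - -10*-8)=-20, (-10*-35 - -3*-10)=320, (-3*1 - 36*-35)=1257, (36*24 - 22*1)=842, (22*-8 - -6*24)=-32; twice the area = |2367| = 2367; area = 2367/2; boundary points = 2 + 1 + 3 + 1 + 4 = 11; strictly interior points = area - boundary/2 + 1 = 1179; answer 1179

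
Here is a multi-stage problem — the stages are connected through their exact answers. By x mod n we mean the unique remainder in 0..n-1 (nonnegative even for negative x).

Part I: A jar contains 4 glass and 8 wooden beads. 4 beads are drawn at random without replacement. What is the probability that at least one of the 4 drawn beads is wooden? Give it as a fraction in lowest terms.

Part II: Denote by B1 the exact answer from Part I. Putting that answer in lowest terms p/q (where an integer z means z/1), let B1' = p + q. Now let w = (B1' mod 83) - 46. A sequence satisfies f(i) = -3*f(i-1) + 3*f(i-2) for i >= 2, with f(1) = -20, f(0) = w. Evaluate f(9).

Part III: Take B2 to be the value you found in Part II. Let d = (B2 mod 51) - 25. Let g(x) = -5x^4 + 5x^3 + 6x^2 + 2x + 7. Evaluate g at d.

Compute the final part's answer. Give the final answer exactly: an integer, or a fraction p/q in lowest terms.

Part I: total draws C(12,4) = 495; complement C(4,4) = 1; favorable 495 - 1 = 494; P = 494/495; answer 494/495
Part II: B1 = 494/495; threaded value p + q = 989; w = 30; f(2) = -3*(-20) + 3*(30) = 150; iterating: f(2)=150, f(3)=-510, f(4)=1980, f(5)=-7470, f(6)=28350, f(7)=-107460, f(8)=407430, f(9)=-1544670; answer -1544670
Part III: B2 = -1544670; d = -7; -5*(-7)^4 + 5*(-7)^3 + 6*(-7)^2 + 2*(-7)^1 + 7 = (-12005) + (-1715) + (294) + (-14) + (7) = -13433; answer -13433

-13433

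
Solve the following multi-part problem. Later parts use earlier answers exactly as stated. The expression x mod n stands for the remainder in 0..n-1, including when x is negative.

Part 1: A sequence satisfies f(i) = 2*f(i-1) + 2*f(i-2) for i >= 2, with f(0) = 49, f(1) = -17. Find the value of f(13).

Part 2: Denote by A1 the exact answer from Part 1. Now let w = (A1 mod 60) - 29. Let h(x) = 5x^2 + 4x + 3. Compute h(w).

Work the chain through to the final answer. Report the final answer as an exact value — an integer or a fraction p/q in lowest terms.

Part 1: f(2) = 2*(-17) + 2*(49) = 64; iterating: f(2)=64, f(3)=94, f(4)=316, f(5)=820, f(6)=2272, f(7)=6184, f(8)=16912, f(9)=46192, f(10)=126208, f(11)=344800, f(12)=942016, f(13)=2573632; answer 2573632
Part 2: A1 = 2573632; w = 23; 5*(23)^2 + 4*(23)^1 + 3 = (2645) + (92) + (3) = 2740; answer 2740

2740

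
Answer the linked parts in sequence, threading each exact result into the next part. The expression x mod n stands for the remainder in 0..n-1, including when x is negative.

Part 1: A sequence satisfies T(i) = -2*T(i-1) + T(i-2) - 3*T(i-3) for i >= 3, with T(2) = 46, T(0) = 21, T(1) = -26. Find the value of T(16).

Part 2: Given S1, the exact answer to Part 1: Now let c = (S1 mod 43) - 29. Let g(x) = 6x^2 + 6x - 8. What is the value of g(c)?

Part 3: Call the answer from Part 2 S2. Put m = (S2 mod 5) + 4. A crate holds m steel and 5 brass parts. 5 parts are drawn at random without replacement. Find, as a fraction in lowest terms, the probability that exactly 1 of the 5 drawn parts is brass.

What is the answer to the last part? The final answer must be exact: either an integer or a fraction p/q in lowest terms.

350/1287

Part 1: T(3) = -2*(46) + 1*(-26) - 3*(21) = -181; iterating: T(3)=-181, T(4)=486, T(5)=-1291, T(6)=3611, T(7)=-9971, T(8)=27426, T(9)=-75656, T(10)=208651, T(11)=-575236, T(12)=1586091, T(13)=-4373371, T(14)=12058541, T(15)=-33248726, T(16)=91676106; answer 91676106
Part 2: S1 = 91676106; c = -9; 6*(-9)^2 + 6*(-9)^1 - 8 = (486) + (-54) + (-8) = 424; answer 424
Part 3: S2 = 424; m = 8; total draws C(13,5) = 1287; favorable C(5,1)*C(8,4) = 350; P = 350/1287; answer 350/1287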